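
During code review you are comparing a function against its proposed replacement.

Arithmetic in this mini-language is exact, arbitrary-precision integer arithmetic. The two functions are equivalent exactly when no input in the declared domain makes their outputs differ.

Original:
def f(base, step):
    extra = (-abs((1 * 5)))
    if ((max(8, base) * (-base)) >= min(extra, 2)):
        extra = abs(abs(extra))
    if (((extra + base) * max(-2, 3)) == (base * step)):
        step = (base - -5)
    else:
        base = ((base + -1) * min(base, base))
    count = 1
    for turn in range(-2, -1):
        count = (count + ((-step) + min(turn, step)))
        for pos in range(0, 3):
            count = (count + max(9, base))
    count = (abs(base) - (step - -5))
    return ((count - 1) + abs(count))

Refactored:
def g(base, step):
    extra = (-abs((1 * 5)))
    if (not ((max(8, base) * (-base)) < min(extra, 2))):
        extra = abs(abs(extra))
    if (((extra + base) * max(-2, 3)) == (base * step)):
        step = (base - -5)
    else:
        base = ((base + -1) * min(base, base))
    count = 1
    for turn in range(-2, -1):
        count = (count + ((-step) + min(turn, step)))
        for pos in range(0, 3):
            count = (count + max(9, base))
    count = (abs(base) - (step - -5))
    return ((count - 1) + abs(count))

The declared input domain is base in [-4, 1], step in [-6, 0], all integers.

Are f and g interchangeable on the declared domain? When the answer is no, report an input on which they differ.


Comparing the listings, the differences include: boolean connective usage differs; also comparison usage differs.
One worked example (base=-2, step=0) — f: extra := -5 | ((max(8, base) * (-base)) >= min(extra, 2)): true | extra := 5 | (((extra + base) * max(-2, 3)) == (base * step)): false | base := 6 | count := 1 | iter turn=-2: | count := -1 | iter pos=0: | count := 8 | iter pos=1: | count := 17 | iter pos=2: | count := 26 | count := 1 | result 1; g: extra := -5 | (not ((max(8, base) * (-base)) < min(extra, 2))): true | extra := 5 | (((extra + base) * max(-2, 3)) == (base * step)): false | base := 6 | count := 1 | iter turn=-2: | count := -1 | iter pos=0: | count := 8 | iter pos=1: | count := 17 | iter pos=2: | count := 26 | count := 1 | result 1; agreement on 1.
Sweeping the whole domain (42 inputs) finds no disagreement.
verdict: equivalent


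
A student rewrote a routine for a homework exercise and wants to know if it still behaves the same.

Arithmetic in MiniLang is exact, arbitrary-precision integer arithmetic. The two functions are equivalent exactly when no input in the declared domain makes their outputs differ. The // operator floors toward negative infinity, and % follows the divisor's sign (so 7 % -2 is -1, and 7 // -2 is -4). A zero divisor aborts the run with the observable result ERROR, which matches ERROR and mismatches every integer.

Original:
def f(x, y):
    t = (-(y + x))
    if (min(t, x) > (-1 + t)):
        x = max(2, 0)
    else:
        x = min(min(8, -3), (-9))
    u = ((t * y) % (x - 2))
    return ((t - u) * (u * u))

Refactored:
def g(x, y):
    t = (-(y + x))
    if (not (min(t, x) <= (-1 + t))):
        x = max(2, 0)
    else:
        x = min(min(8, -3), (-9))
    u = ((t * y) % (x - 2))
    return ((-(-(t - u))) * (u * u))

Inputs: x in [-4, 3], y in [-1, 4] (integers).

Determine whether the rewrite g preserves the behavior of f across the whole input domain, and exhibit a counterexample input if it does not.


Although boolean connective usage differs, and comparison usage differs, 48/48 inputs agree.
verdict: equivalent


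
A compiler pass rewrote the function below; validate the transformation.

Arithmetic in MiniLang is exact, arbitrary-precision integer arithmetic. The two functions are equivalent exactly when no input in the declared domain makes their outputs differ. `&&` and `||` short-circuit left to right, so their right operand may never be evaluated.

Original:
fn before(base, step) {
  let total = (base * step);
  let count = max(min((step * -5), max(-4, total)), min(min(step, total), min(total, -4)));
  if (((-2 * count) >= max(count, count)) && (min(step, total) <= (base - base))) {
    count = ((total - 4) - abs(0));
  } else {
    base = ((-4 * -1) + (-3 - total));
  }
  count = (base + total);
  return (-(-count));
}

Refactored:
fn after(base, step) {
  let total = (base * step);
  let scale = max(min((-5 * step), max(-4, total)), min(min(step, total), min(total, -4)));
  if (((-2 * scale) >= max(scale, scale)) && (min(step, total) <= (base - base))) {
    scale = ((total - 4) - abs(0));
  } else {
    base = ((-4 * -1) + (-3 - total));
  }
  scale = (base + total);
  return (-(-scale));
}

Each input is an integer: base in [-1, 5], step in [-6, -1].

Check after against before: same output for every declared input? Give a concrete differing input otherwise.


Side by side, the visible changes include: local variable names differ.
Spot check at base=4, step=-5 — before: total=-20, then count=-4, then (((-2 * count) >= max(count, count)) && (min(step, total) <= (base - base))) is true, then count=-24, then count=-16, then returns -16. after: total=-20, then scale=-4, then (((-2 * scale) >= max(scale, scale)) && (min(step, total) <= (base - base))) is true, then scale=-24, then scale=-16, then returns -16. Both give -16.
Across all 42 domain points the two functions coincide.
verdict: equivalent


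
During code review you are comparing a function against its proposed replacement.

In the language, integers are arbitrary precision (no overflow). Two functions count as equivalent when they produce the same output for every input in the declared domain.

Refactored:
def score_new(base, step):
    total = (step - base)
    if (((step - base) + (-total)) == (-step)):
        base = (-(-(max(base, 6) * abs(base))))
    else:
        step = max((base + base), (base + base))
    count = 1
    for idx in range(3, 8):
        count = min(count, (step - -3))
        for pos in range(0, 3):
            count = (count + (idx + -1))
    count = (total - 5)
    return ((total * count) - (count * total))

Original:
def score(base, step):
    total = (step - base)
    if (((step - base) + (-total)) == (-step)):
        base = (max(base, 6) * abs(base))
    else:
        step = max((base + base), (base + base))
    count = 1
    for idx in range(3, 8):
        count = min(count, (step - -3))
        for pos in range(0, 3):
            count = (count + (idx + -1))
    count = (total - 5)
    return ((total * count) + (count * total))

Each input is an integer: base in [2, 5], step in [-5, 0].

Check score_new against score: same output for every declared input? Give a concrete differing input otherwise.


Run the pair on base=2, step=-5.
score: total := -7 | (((step - base) + (-total)) == (-step)): false | step := 4 | count := 1 | iter idx=3: | count := 1 | iter pos=0: | count := 3 | iter pos=1: | count := 5 | iter pos=2: | count := 7 | iter idx=4: | count := 7 | iter pos=0: | count := 10 | iter pos=1: | count := 13 | iter pos=2: | count := 16 | iter idx=5: | count := 7 | iter pos=0: | count := 11 | iter pos=1: | count := 15 | iter pos=2: | count := 19 | iter idx=6: | count := 7 | iter pos=0: | count := 12 | iter pos=1: | count := 17 | iter pos=2: | count := 22 | iter idx=7: | count := 7 | iter pos=0: | count := 13 | iter pos=1: | count := 19 | iter pos=2: | count := 25 | count := -12 | result 168
score_new: total := -7 | (((step - base) + (-total)) == (-step)): false | step := 4 | count := 1 | iter idx=3: | count := 1 | iter pos=0: | count := 3 | iter pos=1: | count := 5 | iter pos=2: | count := 7 | iter idx=4: | count := 7 | iter pos=0: | count := 10 | iter pos=1: | count := 13 | iter pos=2: | count := 16 | iter idx=5: | count := 7 | iter pos=0: | count := 11 | iter pos=1: | count := 15 | iter pos=2: | count := 19 | iter idx=6: | count := 7 | iter pos=0: | count := 12 | iter pos=1: | count := 17 | iter pos=2: | count := 22 | iter idx=7: | count := 7 | iter pos=0: | count := 13 | iter pos=1: | count := 19 | iter pos=2: | count := 25 | count := -12 | result 0
168 != 0, so the rewrite changes behavior.
verdict: not equivalent; witness: base=2, step=-5


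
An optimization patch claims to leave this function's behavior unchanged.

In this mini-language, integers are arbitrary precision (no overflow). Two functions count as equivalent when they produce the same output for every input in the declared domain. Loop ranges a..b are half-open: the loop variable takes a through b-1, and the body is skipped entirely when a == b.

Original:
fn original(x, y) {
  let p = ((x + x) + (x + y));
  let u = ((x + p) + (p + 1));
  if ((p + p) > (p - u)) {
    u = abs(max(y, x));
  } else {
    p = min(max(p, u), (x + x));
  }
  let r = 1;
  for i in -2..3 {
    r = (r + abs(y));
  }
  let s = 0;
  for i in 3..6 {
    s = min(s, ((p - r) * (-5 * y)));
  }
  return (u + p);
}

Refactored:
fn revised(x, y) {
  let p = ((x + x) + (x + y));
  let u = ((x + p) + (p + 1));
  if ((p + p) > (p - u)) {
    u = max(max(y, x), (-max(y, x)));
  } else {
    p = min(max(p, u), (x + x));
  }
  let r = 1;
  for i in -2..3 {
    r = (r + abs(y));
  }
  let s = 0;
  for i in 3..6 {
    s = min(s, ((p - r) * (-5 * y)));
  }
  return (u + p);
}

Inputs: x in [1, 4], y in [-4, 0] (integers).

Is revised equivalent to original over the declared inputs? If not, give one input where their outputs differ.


The two are interchangeable: min/max/abs usage differs, and every declared input agrees.
Spot check at x=3, y=-3 — original: p = 6; u = 16; ((p + p) > (p - u)) -> true; u = 3; r = 1; [i=-2]; r = 4; [i=-1]; r = 7; [i=0]; r = 10; [i=1]; r = 13; [i=2]; r = 16; s = 0; [i=3]; s = -150; [i=4]; s = -150; [i=5]; s = -150; return 9. revised: p = 6; u = 16; ((p + p) > (p - u)) -> true; u = 3; r = 1; [i=-2]; r = 4; [i=-1]; r = 7; [i=0]; r = 10; [i=1]; r = 13; [i=2]; r = 16; s = 0; [i=3]; s = -150; [i=4]; s = -150; [i=5]; s = -150; return 9. Both give 9.
Sweeping the whole domain (20 inputs) finds no disagreement.
verdict: equivalent


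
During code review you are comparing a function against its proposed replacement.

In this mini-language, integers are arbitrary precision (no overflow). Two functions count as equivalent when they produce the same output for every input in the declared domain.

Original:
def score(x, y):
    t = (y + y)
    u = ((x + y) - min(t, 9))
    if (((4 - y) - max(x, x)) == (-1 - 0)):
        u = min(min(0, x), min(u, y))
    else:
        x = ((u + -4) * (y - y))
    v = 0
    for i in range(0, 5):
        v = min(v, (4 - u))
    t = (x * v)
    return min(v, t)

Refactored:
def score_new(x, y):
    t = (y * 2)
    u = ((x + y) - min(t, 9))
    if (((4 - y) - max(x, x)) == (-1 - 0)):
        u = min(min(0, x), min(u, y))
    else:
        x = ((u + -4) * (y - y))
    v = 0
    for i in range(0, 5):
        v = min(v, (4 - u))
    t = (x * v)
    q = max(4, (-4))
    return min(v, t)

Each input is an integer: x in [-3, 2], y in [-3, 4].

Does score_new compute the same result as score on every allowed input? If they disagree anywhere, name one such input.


This is a faithful refactor — statement counts differ, plus arithmetic usage differs, plus local variable names differ, plus min/max/abs usage differs, plus constant usage differs, but the computed results match everywhere.
Spot check at x=0, y=3 — score: t=6, then u=-3, then (((4 - y) - max(x, x)) == (-1 - 0)) is false, then x=0, then v=0, then (i=0), then v=0, then (i=1), then v=0, then (i=2), then v=0, then (i=3), then v=0, then (i=4), then v=0, then t=0, then returns 0. score_new: t=6, then u=-3, then (((4 - y) - max(x, x)) == (-1 - 0)) is false, then x=0, then v=0, then (i=0), then v=0, then (i=1), then v=0, then (i=2), then v=0, then (i=3), then v=0, then (i=4), then v=0, then t=0, then q=4, then returns 0. Both give 0.
Checked all 48 inputs in the declared domain: the outputs agree on every one.
verdict: equivalent


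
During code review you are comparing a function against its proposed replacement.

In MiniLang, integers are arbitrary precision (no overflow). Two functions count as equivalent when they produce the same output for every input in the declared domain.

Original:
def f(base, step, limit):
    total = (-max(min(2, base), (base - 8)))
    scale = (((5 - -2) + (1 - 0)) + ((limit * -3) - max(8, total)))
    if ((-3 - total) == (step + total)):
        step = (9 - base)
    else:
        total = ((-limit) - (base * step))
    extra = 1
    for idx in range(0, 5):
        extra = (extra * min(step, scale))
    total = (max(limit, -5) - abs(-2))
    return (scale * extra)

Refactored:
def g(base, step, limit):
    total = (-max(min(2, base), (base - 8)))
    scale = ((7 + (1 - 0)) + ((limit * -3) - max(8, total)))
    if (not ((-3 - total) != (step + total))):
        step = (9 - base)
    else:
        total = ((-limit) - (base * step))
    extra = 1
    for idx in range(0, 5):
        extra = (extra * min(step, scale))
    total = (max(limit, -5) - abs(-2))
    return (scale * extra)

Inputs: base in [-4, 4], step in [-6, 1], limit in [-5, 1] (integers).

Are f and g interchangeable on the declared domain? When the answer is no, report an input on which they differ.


The two versions differ — the changes include arithmetic usage differs; also comparison usage differs; also constant usage differs; also boolean connective usage differs.
Spot check at base=0, step=-4, limit=-1 — f: total = 0; scale = 3; ((-3 - total) == (step + total)) -> false; total = 1; extra = 1; [idx=0]; extra = -4; [idx=1]; extra = 16; [idx=2]; extra = -64; [idx=3]; extra = 256; [idx=4]; extra = -1024; total = -3; return -3072. g: total = 0; scale = 3; (not ((-3 - total) != (step + total))) -> false; total = 1; extra = 1; [idx=0]; extra = -4; [idx=1]; extra = 16; [idx=2]; extra = -64; [idx=3]; extra = 256; [idx=4]; extra = -1024; total = -3; return -3072. Both give -3072.
Checked all 504 inputs in the declared domain: the outputs agree on every one.
verdict: equivalent


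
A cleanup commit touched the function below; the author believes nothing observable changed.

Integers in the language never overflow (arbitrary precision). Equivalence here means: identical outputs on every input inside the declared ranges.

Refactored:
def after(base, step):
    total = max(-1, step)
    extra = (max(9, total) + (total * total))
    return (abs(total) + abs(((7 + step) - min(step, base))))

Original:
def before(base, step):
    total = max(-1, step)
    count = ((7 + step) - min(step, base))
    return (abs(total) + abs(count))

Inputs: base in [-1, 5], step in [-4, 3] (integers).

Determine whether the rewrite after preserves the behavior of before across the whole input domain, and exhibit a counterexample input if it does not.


Behavior is preserved: although arithmetic usage differs; local variable names differ; min/max/abs usage differs; constant usage differs, the outputs never diverge.
Spot check at base=-1, step=-3 — before: total becomes -1; next count becomes 7; next final value 8. after: total becomes -1; next extra becomes 10; next final value 8. Both give 8.
Checked all 56 inputs in the declared domain: the outputs agree on every one.
verdict: equivalent


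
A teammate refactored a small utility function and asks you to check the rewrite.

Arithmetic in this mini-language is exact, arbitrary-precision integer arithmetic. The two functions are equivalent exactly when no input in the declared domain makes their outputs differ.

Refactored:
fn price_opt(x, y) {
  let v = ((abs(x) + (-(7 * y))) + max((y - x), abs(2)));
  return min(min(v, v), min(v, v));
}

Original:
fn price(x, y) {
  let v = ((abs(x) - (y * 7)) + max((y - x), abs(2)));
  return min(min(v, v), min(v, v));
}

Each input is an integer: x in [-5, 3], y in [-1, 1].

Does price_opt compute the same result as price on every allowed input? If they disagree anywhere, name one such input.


Side by side, the visible changes include: arithmetic usage differs.
As a probe, take x=0, y=-1: price runs v becomes 9; next final value 9; price_opt runs v becomes 9; next final value 9; both end at 9.
Across all 27 domain points the two functions coincide.
verdict: equivalent


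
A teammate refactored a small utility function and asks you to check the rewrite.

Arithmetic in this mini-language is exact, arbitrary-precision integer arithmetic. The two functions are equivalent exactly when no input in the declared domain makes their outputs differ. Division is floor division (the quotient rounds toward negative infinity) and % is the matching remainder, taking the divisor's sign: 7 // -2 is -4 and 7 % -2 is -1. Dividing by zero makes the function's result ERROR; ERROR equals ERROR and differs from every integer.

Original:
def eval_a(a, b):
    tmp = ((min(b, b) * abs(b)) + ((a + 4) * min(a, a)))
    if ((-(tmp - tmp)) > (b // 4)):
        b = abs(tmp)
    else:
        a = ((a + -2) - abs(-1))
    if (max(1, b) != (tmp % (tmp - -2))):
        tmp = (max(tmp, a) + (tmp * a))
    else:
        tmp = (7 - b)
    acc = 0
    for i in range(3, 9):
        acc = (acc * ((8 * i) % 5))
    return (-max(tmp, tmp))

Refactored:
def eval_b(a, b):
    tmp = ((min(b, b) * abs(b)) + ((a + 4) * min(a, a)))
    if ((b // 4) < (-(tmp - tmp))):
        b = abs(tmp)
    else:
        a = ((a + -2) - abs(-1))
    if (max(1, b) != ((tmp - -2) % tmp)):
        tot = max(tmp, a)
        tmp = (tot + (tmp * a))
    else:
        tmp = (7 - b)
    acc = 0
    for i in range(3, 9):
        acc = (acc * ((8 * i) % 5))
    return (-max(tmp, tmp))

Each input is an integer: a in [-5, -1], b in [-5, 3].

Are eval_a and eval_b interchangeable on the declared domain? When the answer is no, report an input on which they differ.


Consider the input a=-5, b=-2.
eval_a: tmp := 1 | ((-(tmp - tmp)) > (b // 4)): true | b := 1 | (max(1, b) != (tmp % (tmp - -2))): false | tmp := 6 | acc := 0 | iter i=3: | acc := 0 | iter i=4: | acc := 0 | iter i=5: | acc := 0 | iter i=6: | acc := 0 | iter i=7: | acc := 0 | iter i=8: | acc := 0 | result -6
eval_b: tmp := 1 | ((b // 4) < (-(tmp - tmp))): true | b := 1 | (max(1, b) != ((tmp - -2) % tmp)): true | tot := 1 | tmp := -4 | acc := 0 | iter i=3: | acc := 0 | iter i=4: | acc := 0 | iter i=5: | acc := 0 | iter i=6: | acc := 0 | iter i=7: | acc := 0 | iter i=8: | acc := 0 | result 4
-6 vs 4 — the two versions disagree here.
verdict: not equivalent; witness: a=-5, b=-2


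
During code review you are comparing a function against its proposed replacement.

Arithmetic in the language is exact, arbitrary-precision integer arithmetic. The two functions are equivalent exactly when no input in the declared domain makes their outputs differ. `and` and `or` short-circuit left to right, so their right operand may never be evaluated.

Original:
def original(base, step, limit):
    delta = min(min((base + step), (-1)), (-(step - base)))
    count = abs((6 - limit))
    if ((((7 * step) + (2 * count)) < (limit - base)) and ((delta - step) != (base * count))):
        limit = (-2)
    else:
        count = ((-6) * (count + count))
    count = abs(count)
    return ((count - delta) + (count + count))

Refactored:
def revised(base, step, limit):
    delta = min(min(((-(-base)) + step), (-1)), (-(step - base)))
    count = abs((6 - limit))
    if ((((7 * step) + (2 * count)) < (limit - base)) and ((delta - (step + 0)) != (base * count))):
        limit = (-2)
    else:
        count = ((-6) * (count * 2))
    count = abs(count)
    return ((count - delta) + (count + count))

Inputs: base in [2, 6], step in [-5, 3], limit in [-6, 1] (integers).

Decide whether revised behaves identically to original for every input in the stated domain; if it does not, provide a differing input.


The two are interchangeable: arithmetic usage differs, and constant usage differs, and every declared input agrees.
Spot check at base=5, step=-1, limit=-6 — original: delta = -1; count = 12; ((((7 * step) + (2 * count)) < (limit - base)) and ((delta - step) != (base * count))) -> false; count = -144; count = 144; return 433. revised: delta = -1; count = 12; ((((7 * step) + (2 * count)) < (limit - base)) and ((delta - (step + 0)) != (base * count))) -> false; count = -144; count = 144; return 433. Both give 433.
Sweeping the whole domain (360 inputs) finds no disagreement.
verdict: equivalent


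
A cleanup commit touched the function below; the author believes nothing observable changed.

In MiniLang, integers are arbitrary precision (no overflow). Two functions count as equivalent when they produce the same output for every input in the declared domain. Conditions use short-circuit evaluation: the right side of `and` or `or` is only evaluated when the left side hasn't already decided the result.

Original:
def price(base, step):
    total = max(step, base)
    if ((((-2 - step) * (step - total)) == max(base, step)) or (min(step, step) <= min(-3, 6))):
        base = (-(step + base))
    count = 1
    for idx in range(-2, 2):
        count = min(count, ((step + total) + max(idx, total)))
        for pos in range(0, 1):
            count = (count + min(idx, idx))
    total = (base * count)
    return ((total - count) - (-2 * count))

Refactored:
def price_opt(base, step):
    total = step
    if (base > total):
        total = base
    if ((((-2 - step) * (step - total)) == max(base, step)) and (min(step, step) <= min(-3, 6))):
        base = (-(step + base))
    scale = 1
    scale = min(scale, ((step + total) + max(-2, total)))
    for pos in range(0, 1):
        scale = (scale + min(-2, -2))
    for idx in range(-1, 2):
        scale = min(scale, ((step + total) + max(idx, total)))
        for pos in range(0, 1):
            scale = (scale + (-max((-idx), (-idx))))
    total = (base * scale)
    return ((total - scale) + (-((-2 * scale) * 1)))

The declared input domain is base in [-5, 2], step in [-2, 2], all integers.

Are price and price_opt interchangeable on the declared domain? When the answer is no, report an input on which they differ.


There is a counterexample at base=-5, step=0: -12 on one side, 8 on the other.
price: total = 0; ((((-2 - step) * (step - total)) == max(base, step)) or (min(step, step) <= min(-3, 6))) -> true; base = 5; count = 1; [idx=-2]; count = 0; [pos=0]; count = -2; [idx=-1]; count = -2; [pos=0]; count = -3; [idx=0]; count = -3; [pos=0]; count = -3; [idx=1]; count = -3; [pos=0]; count = -2; total = -10; return -12
price_opt: total = 0; (base > total) -> false; ((((-2 - step) * (step - total)) == max(base, step)) and (min(step, step) <= min(-3, 6))) -> false; scale = 1; scale = 0; [pos=0]; scale = -2; [idx=-1]; scale = -2; [pos=0]; scale = -3; [idx=0]; scale = -3; [pos=0]; scale = -3; [idx=1]; scale = -3; [pos=0]; scale = -2; total = 10; return 8
verdict: not equivalent; witness: base=-5, step=0


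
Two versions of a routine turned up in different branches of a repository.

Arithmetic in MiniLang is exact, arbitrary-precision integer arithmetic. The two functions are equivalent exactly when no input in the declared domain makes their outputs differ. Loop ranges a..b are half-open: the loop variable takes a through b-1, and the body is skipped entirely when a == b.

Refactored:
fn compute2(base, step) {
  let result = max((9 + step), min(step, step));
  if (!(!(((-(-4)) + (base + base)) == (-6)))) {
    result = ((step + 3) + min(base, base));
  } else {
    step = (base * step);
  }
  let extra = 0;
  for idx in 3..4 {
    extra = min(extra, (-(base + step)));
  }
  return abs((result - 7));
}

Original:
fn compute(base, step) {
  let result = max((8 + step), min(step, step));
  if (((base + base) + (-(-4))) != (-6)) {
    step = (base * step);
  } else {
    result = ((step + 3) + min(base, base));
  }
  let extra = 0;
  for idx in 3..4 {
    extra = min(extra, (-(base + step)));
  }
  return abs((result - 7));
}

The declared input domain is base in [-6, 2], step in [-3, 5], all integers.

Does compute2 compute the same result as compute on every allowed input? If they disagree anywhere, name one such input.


Evaluate both at base=-6, step=-3.
compute: result := 5 | (((base + base) + (-(-4))) != (-6)): true | step := 18 | extra := 0 | iter idx=3: | extra := -12 | result 2
compute2: result := 6 | (!(!(((-(-4)) + (base + base)) == (-6)))): false | step := 18 | extra := 0 | iter idx=3: | extra := -12 | result 1
2 and 1 differ, so these are not the same function on this domain.
verdict: not equivalent; witness: base=-6, step=-3


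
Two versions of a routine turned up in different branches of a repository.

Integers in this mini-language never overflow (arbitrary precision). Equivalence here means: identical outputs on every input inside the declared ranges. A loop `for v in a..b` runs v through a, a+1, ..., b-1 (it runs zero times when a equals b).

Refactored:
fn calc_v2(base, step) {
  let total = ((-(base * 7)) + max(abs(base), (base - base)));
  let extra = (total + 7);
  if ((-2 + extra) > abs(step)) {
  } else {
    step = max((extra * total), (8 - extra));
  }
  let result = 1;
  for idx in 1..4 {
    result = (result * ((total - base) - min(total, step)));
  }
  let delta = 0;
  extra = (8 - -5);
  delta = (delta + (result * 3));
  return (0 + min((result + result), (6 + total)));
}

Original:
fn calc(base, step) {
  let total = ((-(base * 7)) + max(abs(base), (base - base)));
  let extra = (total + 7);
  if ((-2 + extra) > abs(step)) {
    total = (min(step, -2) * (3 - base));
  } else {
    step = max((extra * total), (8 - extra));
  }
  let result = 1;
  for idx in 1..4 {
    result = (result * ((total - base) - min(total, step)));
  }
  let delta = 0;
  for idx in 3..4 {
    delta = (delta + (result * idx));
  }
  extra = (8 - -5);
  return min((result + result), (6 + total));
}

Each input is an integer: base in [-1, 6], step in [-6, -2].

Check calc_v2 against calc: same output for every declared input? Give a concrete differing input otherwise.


Run the pair on base=-1, step=-6.
calc: total := 8 | extra := 15 | ((-2 + extra) > abs(step)): true | total := -24 | result := 1 | iter idx=1: | result := 1 | iter idx=2: | result := 1 | iter idx=3: | result := 1 | delta := 0 | iter idx=3: | delta := 3 | extra := 13 | result -18
calc_v2: total := 8 | extra := 15 | ((-2 + extra) > abs(step)): true | result := 1 | iter idx=1: | result := 15 | iter idx=2: | result := 225 | iter idx=3: | result := 3375 | delta := 0 | extra := 13 | delta := 10125 | result 14
-18 != 14, so the rewrite changes behavior.
verdict: not equivalent; witness: base=-1, step=-6


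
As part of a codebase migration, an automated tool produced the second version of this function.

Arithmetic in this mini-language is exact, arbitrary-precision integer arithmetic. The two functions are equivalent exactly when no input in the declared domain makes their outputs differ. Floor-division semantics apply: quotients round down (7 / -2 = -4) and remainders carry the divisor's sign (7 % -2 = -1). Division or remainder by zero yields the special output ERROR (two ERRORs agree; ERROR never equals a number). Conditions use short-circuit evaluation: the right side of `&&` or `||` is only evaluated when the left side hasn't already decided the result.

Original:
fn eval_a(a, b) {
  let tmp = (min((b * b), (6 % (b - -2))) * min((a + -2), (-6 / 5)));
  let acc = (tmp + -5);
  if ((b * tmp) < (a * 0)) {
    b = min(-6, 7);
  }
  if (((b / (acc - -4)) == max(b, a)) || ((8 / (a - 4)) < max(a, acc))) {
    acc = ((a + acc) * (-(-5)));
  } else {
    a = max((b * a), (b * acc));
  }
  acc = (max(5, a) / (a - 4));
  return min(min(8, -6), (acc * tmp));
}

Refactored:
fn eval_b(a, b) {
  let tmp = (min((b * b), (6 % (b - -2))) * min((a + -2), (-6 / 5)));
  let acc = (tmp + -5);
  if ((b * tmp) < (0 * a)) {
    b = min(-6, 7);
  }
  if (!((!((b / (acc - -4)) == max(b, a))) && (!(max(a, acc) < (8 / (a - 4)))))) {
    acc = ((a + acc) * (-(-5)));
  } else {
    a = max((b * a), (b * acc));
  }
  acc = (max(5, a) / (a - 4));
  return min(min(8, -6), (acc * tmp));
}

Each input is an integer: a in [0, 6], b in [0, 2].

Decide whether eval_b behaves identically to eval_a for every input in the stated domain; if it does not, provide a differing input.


On input a=5, b=2, eval_a returns -6 while eval_b returns -20.
verdict: not equivalent; witness: a=5, b=2


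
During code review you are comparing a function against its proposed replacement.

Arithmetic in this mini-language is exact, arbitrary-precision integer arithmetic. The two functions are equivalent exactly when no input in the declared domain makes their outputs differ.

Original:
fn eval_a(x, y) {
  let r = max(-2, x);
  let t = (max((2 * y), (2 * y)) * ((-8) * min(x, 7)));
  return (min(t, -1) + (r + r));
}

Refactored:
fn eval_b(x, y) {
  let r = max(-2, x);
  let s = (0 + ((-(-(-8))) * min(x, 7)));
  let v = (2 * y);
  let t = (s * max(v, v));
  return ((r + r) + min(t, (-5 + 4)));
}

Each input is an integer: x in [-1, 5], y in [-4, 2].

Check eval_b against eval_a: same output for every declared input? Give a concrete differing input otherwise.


Equivalent — the differences include local variable names differ; also statement counts differ; also arithmetic usage differs; also constant usage differs, yet no declared input distinguishes the two.
One worked example (x=0, y=2) — eval_a: r=0, then t=0, then returns -1; eval_b: r=0, then s=0, then v=4, then t=0, then returns -1; agreement on -1.
Every one of the 49 inputs gives matching results.
verdict: equivalent


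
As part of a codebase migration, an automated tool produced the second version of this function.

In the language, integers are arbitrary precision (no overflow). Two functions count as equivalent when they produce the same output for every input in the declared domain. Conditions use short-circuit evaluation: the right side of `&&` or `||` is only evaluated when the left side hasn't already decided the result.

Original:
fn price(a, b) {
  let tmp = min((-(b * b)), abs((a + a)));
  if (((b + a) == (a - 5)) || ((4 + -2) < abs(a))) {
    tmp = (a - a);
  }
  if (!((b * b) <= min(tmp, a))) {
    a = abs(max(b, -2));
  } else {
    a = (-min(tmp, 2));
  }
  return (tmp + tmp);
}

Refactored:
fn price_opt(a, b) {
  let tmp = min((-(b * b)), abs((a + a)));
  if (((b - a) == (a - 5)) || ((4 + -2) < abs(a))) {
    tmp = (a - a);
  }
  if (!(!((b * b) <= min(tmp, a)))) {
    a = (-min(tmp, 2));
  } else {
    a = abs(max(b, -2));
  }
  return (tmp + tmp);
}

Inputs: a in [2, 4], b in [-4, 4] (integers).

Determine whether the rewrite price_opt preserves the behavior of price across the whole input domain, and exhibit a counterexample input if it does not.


Take a=2, b=-1.
price: tmp = -1; (((b + a) == (a - 5)) || ((4 + -2) < abs(a))) -> false; (!((b * b) <= min(tmp, a))) -> true; a = 1; return -2
price_opt: tmp = -1; (((b - a) == (a - 5)) || ((4 + -2) < abs(a))) -> true; tmp = 0; (!(!((b * b) <= min(tmp, a)))) -> false; a = 1; return 0
-2 != 0, so the rewrite changes behavior.
verdict: not equivalent; witness: a=2, b=-1


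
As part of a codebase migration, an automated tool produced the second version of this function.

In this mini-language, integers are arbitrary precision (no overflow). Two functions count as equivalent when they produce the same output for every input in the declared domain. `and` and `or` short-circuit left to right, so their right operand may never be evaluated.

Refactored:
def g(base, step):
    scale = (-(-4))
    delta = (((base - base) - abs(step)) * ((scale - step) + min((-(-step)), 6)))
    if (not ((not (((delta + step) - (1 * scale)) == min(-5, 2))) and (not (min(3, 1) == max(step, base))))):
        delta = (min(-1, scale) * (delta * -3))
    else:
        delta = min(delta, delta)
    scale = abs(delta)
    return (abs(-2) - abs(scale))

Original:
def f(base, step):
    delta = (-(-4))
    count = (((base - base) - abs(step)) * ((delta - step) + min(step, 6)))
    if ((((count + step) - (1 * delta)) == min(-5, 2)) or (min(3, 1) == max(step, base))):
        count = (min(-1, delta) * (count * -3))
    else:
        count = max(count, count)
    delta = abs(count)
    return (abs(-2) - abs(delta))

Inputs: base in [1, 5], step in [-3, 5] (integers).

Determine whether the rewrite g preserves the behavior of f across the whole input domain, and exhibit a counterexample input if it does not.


The suspicious-looking change has no observable effect anywhere in the declared ranges.
One worked example (base=1, step=-3) — f: delta=4, then count=-12, then ((((count + step) - (1 * delta)) == min(-5, 2)) or (min(3, 1) == max(step, base))) is true, then count=-36, then delta=36, then returns -34; g: scale=4, then delta=-12, then (not ((not (((delta + step) - (1 * scale)) == min(-5, 2))) and (not (min(3, 1) == max(step, base))))) is true, then delta=-36, then scale=36, then returns -34; agreement on -34.
Checked all 45 inputs in the declared domain: the outputs agree on every one.
verdict: equivalent


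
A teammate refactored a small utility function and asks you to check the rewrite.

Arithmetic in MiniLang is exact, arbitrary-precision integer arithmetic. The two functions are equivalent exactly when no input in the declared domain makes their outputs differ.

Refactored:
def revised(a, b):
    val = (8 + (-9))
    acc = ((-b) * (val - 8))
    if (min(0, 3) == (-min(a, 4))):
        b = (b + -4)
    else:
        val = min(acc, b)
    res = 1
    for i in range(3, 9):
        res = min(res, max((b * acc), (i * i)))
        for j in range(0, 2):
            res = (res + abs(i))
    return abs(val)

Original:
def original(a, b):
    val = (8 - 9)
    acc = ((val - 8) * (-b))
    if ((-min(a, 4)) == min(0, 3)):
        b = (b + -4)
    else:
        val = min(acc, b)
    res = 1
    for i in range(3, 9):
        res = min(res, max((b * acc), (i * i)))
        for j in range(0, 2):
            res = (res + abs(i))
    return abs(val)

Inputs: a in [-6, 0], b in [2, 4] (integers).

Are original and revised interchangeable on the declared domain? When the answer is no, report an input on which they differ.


Reading the diff, among the changes: arithmetic usage differs.
Tracing a=-6, b=4: original: val = -1; acc = 36; ((-min(a, 4)) == min(0, 3)) -> false; val = 4; res = 1; [i=3]; res = 1; [j=0]; res = 4; [j=1]; res = 7; [i=4]; res = 7; [j=0]; res = 11; [j=1]; res = 15; [i=5]; res = 15; [j=0]; res = 20; [j=1]; res = 25; [i=6]; res = 25; [j=0]; res = 31; [j=1]; res = 37; [i=7]; res = 37; [j=0]; res = 44; [j=1]; res = 51; [i=8]; res = 51; [j=0]; res = 59; [j=1]; res = 67; return 4 | revised: val = -1; acc = 36; (min(0, 3) == (-min(a, 4))) -> false; val = 4; res = 1; [i=3]; res = 1; [j=0]; res = 4; [j=1]; res = 7; [i=4]; res = 7; [j=0]; res = 11; [j=1]; res = 15; [i=5]; res = 15; [j=0]; res = 20; [j=1]; res = 25; [i=6]; res = 25; [j=0]; res = 31; [j=1]; res = 37; [i=7]; res = 37; [j=0]; res = 44; [j=1]; res = 51; [i=8]; res = 51; [j=0]; res = 59; [j=1]; res = 67; return 4 — matching result 4.
Across all 21 domain points the two functions coincide.
verdict: equivalent


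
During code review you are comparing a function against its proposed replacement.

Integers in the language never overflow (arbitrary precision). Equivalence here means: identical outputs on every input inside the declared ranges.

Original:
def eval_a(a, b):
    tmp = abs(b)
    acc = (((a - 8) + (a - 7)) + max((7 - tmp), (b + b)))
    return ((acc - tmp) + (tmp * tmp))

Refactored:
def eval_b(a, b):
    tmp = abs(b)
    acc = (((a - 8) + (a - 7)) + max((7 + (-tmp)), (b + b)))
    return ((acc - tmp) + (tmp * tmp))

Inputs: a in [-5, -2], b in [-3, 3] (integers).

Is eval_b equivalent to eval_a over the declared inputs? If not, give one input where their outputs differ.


The two are interchangeable: arithmetic usage differs, and every declared input agrees.
Spot check at a=-5, b=-3 — eval_a: tmp=3, then acc=-21, then returns -15. eval_b: tmp=3, then acc=-21, then returns -15. Both give -15.
Across all 28 domain points the two functions coincide.
verdict: equivalent


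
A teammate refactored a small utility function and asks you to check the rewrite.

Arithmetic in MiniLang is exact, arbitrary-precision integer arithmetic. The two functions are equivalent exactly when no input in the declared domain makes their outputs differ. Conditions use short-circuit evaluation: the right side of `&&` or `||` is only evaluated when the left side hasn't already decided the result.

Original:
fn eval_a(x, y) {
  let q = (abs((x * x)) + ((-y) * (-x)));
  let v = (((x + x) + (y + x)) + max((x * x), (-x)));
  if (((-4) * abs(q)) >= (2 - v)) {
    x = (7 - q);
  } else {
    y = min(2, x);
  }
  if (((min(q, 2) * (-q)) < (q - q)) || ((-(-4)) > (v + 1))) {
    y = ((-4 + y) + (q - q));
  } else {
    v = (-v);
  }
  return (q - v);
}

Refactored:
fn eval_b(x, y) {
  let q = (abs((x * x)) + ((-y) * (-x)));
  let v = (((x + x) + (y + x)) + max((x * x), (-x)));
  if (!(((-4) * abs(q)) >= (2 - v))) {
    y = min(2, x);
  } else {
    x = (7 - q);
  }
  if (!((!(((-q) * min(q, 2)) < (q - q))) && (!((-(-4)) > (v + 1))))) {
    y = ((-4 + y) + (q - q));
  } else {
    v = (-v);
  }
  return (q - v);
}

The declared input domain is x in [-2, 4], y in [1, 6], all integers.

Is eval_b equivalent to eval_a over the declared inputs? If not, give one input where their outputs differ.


Reading the diff, among the changes: boolean connective usage differs.
As a probe, take x=4, y=6: eval_a runs q = 40; v = 34; (((-4) * abs(q)) >= (2 - v)) -> false; y = 2; (((min(q, 2) * (-q)) < (q - q)) || ((-(-4)) > (v + 1))) -> true; y = -2; return 6; eval_b runs q = 40; v = 34; (!(((-4) * abs(q)) >= (2 - v))) -> true; y = 2; (!((!(((-q) * min(q, 2)) < (q - q))) && (!((-(-4)) > (v + 1))))) -> true; y = -2; return 6; both end at 6.
Across all 42 domain points the two functions coincide.
verdict: equivalent


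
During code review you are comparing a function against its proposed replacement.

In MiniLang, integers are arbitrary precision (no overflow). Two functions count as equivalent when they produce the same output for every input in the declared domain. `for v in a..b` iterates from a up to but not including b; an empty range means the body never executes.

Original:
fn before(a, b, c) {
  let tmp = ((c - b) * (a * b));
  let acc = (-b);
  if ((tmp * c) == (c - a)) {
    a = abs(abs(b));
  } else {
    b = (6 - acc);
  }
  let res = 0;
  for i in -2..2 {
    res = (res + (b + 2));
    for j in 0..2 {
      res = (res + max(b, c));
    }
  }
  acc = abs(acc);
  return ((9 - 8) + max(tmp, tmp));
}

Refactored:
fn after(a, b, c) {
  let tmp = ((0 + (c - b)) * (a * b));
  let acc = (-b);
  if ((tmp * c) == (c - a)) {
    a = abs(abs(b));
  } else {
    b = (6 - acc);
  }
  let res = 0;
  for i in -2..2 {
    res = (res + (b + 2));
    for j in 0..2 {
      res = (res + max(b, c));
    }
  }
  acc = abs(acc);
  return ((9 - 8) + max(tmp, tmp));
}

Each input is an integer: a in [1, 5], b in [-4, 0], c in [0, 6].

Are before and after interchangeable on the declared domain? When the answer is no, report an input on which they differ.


Changes here: arithmetic usage differs; and constant usage differs; the full 175-point sweep finds no disagreement.
verdict: equivalent


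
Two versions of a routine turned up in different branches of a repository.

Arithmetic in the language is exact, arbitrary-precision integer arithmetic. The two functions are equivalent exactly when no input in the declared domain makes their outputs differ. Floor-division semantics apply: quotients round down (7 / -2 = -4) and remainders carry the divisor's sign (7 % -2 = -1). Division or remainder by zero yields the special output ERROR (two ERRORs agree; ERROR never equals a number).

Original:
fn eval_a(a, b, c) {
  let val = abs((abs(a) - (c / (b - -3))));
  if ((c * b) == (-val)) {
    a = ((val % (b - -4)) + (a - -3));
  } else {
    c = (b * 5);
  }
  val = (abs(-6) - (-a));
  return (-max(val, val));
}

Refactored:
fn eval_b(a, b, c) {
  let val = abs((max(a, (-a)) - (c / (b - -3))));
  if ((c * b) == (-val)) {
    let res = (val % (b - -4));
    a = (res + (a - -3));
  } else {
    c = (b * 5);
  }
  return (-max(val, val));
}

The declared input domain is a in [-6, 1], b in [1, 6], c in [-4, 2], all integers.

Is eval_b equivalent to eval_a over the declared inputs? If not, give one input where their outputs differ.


On input a=-6, b=1, c=-4, eval_a returns 0 while eval_b returns -7.
verdict: not equivalent; witness: a=-6, b=1, c=-4
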